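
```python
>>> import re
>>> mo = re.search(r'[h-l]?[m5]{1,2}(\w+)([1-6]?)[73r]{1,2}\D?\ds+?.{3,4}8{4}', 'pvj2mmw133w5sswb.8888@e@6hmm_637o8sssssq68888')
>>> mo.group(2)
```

The match spans [4:21] → 'mmw133w5sswb.8888'.
Captured: group 1 = 'w13', group 2 = ''.

''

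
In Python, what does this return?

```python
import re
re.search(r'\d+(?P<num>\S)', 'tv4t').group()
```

The pattern matches one or more of a digit; then a non-whitespace character (captured as 'num').
The match spans [2:4] → '4t'.

'4t'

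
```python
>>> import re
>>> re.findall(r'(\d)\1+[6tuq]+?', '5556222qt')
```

After group 1 captures some text, `\1` only succeeds where that same text appears again.
Matches: at [0:4] match '5556', group 1 = '5'; at [4:8] match '222q', group 1 = '2'.
Because there's exactly one group, `findall` drops the full match and keeps group 1 from each hit.

['5', '2']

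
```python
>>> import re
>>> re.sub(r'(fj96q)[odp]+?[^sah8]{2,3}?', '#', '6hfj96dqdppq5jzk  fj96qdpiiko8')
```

A non-greedy quantifier consumes as few characters as it can — just enough that the remainder of the pattern still matches from where it stops; whatever follows it matches normally.
Each match is replaced by '#'.

'6hfj96dqdppq5jzk  #iko8'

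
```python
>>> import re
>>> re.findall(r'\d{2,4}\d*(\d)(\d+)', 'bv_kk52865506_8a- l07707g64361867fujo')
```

[('0', '6'), ('0', '7'), ('6', '7')]

Pattern: 2 to 4 of a digit, then zero or more of a digit; then a digit (captured); then one or more of a digit (captured).
Walking the string: at [5:13] match '52865506', groups = ('0', '6'); at [19:24] match '07707', groups = ('0', '7'); at [25:33] match '64361867', groups = ('6', '7').
Multiple groups make `findall` return tuples — one 2-tuple for each match.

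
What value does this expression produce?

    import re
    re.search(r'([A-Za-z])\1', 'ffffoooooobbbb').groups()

The match spans [0:2] → 'ff'.
Captured: group 1 = 'f'.

('f',)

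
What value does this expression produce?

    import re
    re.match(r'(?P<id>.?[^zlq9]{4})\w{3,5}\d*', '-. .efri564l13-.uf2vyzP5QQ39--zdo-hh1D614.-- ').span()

(0, 11)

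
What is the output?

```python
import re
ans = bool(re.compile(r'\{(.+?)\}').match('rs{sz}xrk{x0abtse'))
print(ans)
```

`re.match` only tries the pattern at the start of the string.
Here the pattern fails at index 0, so the call returns None, and `bool(None)` is False.

False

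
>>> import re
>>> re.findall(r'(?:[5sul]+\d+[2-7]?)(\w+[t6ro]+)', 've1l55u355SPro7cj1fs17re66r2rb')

['SPro7cj1fs17re66r2r']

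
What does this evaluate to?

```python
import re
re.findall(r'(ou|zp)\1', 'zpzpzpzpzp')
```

['zp', 'zp']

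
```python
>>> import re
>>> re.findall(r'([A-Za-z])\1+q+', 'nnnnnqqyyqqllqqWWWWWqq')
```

['n', 'y', 'l', 'W']

`\1` has to match the exact text group 1 already captured.
`findall` collects group 1 from each match (4 total).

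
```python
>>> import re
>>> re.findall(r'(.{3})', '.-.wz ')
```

['.-.', 'wz ']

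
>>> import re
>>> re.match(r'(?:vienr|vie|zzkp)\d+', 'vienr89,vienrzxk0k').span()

(0, 7)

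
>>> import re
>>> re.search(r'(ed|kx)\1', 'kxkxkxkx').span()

(0, 4)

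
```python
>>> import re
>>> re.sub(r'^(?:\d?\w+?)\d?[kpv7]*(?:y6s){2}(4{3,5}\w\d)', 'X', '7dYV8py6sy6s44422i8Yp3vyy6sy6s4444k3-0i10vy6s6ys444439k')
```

`sub` substitutes 'X' at each match site.

'Xi8Yp3vyy6sy6s4444k3-0i10vy6s6ys444439k'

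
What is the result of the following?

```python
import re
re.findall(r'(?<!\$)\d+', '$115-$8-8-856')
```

The negative lookahead/lookbehind blocks any match where the forbidden context is present.
Matches: at [2:4] → '15'; at [8:9] → '8'; at [10:13] → '856'.
Since nothing is captured, `findall` lists the 3 matched substrings directly.

['15', '8', '856']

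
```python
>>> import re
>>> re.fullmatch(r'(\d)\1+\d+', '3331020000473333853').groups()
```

('3',)

The match spans [0:19] → '3331020000473333853'.
Captured: group 1 = '3'.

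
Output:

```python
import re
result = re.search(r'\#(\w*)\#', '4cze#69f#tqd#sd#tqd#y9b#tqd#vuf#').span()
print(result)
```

The match spans [4:9] → '#69f#'.

(4, 9)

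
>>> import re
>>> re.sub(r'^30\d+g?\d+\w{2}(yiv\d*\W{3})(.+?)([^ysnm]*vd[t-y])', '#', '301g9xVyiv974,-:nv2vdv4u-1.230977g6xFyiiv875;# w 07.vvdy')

'#4u-1.230977g6xFyiiv875;# w 07.vvdy'

Pattern: anchored at the start of the string; then the literal '30', then one or more of a digit, then optionally a literal 'g'; then one or more of a digit, then exactly 2 of a word character; then the literal 'yiv', then zero or more of a digit, then exactly 3 of a non-word character (captured); then one or more of any character (lazy) (captured); then zero or more of any character except [ysnm], then the literal 'vd', then a character in [t-y] (captured).
Matches: at [0:22] → '301g9xVyiv974,-:nv2vdv'.
`sub` substitutes '#' at each match site.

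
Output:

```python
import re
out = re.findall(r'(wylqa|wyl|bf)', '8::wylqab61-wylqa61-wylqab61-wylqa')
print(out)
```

['wylqa', 'wylqa', 'wylqa', 'wylqa']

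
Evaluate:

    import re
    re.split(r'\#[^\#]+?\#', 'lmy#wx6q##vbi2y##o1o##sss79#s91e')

['lmy', '', '', '', 's91e']

Splitting on the pattern gives 5 pieces.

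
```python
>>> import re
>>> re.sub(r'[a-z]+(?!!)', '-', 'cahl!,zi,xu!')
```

A negative assertion filters positions out without eating any characters.
`sub` substitutes '-' at each match site.

'-l!,-,-u!'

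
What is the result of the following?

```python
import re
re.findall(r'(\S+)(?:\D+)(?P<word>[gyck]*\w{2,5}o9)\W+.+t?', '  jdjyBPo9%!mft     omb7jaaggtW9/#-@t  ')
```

This matches one or more of a non-whitespace character (captured); then one or more of a non-digit (non-capturing group); then zero or more of one of [gyck], then 2 to 5 of a word character, then the literal 'o9' (captured as 'word'); then one or more of a non-word character, then one or more of any character, then optionally the literal 't'.
`findall` packs the 2 group values into a tuple for every match.

[('jdj', 'BPo9')]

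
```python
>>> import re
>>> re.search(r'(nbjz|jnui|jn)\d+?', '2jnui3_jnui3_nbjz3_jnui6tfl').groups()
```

('jnui',)

The match spans [1:6] → 'jnui3'.
Captured: group 1 = 'jnui'.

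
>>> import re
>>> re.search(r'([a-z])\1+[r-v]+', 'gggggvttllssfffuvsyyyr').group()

`\1` is not a pattern — it's the concrete string captured by group 1, re-applied verbatim.
`re.search` scans for the first position where the pattern succeeds.
The match spans [0:8] → 'gggggvtt'.
Captured: group 1 = 'g'.

'gggggvtt'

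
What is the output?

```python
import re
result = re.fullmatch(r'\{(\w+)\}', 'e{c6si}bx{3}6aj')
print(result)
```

None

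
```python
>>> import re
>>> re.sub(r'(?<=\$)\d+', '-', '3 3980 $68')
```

'3 3980 $-'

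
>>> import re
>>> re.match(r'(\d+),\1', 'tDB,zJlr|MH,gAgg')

After group 1 captures some text, `\1` only succeeds where that same text appears again.
With `match`, the pattern is implicitly anchored at the beginning.
Here the pattern fails at index 0, so the call returns None.

None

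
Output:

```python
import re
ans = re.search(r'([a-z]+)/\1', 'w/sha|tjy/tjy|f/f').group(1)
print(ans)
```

tjy

The match spans [6:13] → 'tjy/tjy'.
Captured: group 1 = 'tjy'.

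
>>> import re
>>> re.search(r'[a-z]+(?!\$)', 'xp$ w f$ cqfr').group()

'x'

A negative assertion filters positions out without eating any characters.
The match spans [0:1] → 'x'.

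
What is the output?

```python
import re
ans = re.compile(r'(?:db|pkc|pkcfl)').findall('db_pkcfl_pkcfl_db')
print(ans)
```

['db', 'pkc', 'pkc', 'db']

Branches in `(...|...)` are attempted left-to-right; the first branch that allows the whole pattern to succeed is taken.
Scanning left to right: at [0:2] → 'db'; at [3:6] → 'pkc'; at [9:12] → 'pkc'; at [15:17] → 'db'.
With no groups in the pattern, `findall` gives back each whole match — 4 here.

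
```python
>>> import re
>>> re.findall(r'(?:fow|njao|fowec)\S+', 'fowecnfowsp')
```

['fowecnfowsp']

Walking the string: at [0:11] → 'fowecnfowsp'.
With no groups in the pattern, `findall` gives back each whole match — 1 here.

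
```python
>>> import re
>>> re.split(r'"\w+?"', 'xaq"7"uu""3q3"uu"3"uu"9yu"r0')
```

['xaq', 'uu"', 'uu', 'uu', 'r0']

Matches to split on: at [3:6] → '"7"'; at [9:14] → '"3q3"'; at [16:19] → '"3"'; at [21:26] → '"9yu"'.
Splitting on the pattern gives 5 pieces.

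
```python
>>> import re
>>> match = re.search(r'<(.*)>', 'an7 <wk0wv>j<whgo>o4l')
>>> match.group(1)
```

'wk0wv>j<whgo'

`search` walks the string left to right and returns the first match it finds.
The match spans [4:18] → '<wk0wv>j<whgo>'.
Captured: group 1 = 'wk0wv>j<whgo'.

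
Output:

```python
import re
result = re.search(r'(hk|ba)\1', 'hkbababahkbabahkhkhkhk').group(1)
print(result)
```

The backreference `\1` re-matches whatever the first group consumed, character for character.
`search` walks the string left to right and returns the first match it finds.
The match spans [2:6] → 'baba'.
Captured: group 1 = 'ba'.

ba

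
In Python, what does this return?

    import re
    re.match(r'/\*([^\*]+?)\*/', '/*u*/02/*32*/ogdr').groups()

('u',)

The match spans [0:5] → '/*u*/'.
Captured: group 1 = 'u'.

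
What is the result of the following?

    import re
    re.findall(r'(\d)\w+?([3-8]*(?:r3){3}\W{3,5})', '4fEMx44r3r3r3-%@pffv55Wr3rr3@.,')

A non-greedy quantifier consumes as few characters as it can — just enough that the remainder of the pattern still matches from where it stops; whatever follows it matches normally.
Multiple groups make `findall` return tuples — one 2-tuple for the one match.

[('4', '44r3r3r3-%@')]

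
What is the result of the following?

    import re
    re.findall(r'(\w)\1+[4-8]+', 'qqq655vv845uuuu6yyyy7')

['q', 'v', 'u', 'y']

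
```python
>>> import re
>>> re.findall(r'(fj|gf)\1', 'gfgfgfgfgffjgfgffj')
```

`\1` is not a pattern — it's the concrete string captured by group 1, re-applied verbatim.
Scanning left to right: at [0:4] match 'gfgf', group 1 = 'gf'; at [4:8] match 'gfgf', group 1 = 'gf'; at [12:16] match 'gfgf', group 1 = 'gf'.
One capturing group, so `findall` returns just the captured substring from each match — 3 in all.

['gf', 'gf', 'gf']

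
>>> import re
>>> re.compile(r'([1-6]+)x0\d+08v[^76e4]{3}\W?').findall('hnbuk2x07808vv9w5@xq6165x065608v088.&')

This matches one or more of a character in [1-6] (captured); then the literal 'x0', then one or more of a digit, then the literal '08v'; then exactly 3 of any character except [76e4], then optionally a non-word character.
Matches: at [5:16] match '2x07808vv9w', group 1 = '2'; at [20:36] match '6165x065608v088.', group 1 = '6165'.
Because there's exactly one group, `findall` drops the full match and keeps group 1 from each hit.

['2', '6165']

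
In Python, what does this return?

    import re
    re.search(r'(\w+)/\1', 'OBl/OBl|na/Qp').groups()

('OBl',)

The match spans [0:7] → 'OBl/OBl'.
Captured: group 1 = 'OBl'.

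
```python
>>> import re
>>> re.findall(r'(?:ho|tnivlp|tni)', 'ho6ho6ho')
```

Scanning left to right: at [0:2] → 'ho'; at [3:5] → 'ho'; at [6:8] → 'ho'.
`findall` yields the raw match text (3 of them) because the pattern has no groups.

['ho', 'ho', 'ho']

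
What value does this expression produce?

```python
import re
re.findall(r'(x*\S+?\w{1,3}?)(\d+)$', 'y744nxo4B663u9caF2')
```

With 2 capturing groups, `findall` returns a 2-tuple per match.

[('y744nxo4B663u9caF', '2')]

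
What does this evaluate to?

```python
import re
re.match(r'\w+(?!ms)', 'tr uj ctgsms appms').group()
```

'tr'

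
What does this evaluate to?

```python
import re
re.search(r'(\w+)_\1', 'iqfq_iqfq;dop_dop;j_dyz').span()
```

(0, 9)

`\1` has to match the exact text group 1 already captured.
The match spans [0:9] → 'iqfq_iqfq'.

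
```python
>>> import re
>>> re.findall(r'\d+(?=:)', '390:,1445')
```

The lookaround is zero-width — it requires the adjacent text to match without consuming it, so the asserted text isn't part of the match.
Walking the string: at [0:3] → '390'.
No capturing groups, so `findall` returns the 1 full match string.

['390']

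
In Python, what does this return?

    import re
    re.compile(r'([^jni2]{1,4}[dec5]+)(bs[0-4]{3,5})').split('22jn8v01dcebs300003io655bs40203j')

['22jn', '8v01dce', 'bs30000', '3i', 'o655', 'bs40203', 'j']

Pattern: 1 to 4 of any character except [jni2], then one or more of one of [dec5] (captured); then the literal 'bs', then 3 to 5 of a character in [0-4] (captured).
`re.split` interleaves the captured-group text with the surrounding fragments.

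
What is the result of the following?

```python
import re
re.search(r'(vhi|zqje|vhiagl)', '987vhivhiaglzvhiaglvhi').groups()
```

('vhi',)

`re.search` scans for the first position where the pattern succeeds.
The match spans [3:6] → 'vhi'.
Captured: group 1 = 'vhi'.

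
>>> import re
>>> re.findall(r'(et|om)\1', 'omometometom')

A backreference is literal: `\1` must see the identical characters the first group matched.
Walking the string: at [0:4] match 'omom', group 1 = 'om'.
With a single group, `findall` returns only what that group captured — 1 item.

['om']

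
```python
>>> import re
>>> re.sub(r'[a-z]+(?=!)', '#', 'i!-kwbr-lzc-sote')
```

The `(?=…)`/`(?<=…)` assertion just peeks at neighbouring text; it doesn't advance the match position.
Matches: at [0:1] → 'i'.
Each match is replaced by '#'.

'#!-kwbr-lzc-sote'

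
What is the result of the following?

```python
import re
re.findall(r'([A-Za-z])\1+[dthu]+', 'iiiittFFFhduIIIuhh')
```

A backreference is literal: `\1` must see the identical characters the first group matched.
Because there's exactly one group, `findall` drops the full match and keeps group 1 from each hit.

['i', 'F', 'I']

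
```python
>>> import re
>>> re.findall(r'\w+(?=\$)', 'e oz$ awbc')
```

['oz']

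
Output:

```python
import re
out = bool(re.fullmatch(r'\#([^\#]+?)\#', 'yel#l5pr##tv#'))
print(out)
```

False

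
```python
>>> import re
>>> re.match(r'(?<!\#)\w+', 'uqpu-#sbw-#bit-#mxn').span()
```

(0, 4)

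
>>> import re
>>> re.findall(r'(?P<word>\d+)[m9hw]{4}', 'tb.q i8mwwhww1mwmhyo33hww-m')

['8', '1']

The pattern matches one or more of a digit (captured as 'word'); then exactly 4 of one of [m9hw].
Walking the string: at [6:11] match '8mwwh', group 1 = '8'; at [13:18] match '1mwmh', group 1 = '1'.
`findall` collects group 1 from each match (2 total).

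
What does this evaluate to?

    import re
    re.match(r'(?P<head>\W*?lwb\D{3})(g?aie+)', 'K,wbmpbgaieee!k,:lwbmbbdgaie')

`match` is anchored at position 0; if the pattern doesn't fit there, it returns None.
Here the pattern fails at index 0, so the call returns None.

None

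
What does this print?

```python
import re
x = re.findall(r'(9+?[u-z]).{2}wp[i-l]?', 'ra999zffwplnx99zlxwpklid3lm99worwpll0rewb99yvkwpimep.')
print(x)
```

The pattern matches one or more of a literal '9' (lazy), then a character in [u-z] (captured); then exactly 2 of any character, then the literal 'wp', then optionally a character in [i-l].
With a single group, `findall` returns only what that group captured — 4 items.

['999z', '99z', '99w', '99y']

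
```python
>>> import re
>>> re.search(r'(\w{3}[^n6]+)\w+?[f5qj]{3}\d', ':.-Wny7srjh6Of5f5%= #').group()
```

'Wny7srjh6Of5f5'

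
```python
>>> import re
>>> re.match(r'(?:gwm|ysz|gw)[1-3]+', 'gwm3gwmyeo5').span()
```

(0, 4)

`re.match` won't scan ahead — the pattern has to work from the very first character.
The match spans [0:4] → 'gwm3'.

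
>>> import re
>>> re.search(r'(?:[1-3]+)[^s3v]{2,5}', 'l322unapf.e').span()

This matches one or more of a character in [1-3] (non-capturing group); then 2 to 5 of any character except [s3v].
The match spans [1:9] → '322unapf'.

(1, 9)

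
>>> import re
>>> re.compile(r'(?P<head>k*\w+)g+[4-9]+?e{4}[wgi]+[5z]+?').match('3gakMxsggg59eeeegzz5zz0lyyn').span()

(0, 18)

`re.match` won't scan ahead — the pattern has to work from the very first character.
The match spans [0:18] → '3gakMxsggg59eeeegz'.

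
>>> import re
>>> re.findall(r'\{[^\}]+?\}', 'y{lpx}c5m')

['{lpx}']

Scanning left to right: at [1:6] → '{lpx}'.
With no groups in the pattern, `findall` gives back each whole match — 1 here.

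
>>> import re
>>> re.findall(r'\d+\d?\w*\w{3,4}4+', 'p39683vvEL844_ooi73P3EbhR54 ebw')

['39683vvEL844_ooi73P3EbhR54']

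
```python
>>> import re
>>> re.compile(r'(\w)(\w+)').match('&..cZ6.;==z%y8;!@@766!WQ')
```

With `match`, the pattern is implicitly anchored at the beginning.
Here the string doesn't start with a match, so the call returns None.

None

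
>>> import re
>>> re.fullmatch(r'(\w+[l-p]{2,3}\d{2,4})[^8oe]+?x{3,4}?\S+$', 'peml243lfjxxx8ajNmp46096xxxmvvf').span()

(0, 31)

`re.fullmatch` is like wrapping the pattern in `^…$` (in single-line mode).
The match spans [0:31] → 'peml243lfjxxx8ajNmp46096xxxmvvf'.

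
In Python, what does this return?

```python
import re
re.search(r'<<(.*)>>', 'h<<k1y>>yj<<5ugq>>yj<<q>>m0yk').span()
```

The match spans [1:25] → '<<k1y>>yj<<5ugq>>yj<<q>>'.

(1, 25)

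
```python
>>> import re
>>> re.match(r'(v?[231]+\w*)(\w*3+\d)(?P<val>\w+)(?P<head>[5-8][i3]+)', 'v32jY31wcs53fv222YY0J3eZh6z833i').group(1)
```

'v32jY'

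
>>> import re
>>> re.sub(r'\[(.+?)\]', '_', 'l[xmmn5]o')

'l_o'

`sub` substitutes '_' at each match site.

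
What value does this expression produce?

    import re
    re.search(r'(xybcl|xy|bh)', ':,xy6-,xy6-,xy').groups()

The match spans [2:4] → 'xy'.
Captured: group 1 = 'xy'.

('xy',)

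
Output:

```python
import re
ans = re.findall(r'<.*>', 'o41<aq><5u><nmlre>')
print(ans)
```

['<aq><5u><nmlre>']

With no groups in the pattern, `findall` gives back each whole match — 1 here.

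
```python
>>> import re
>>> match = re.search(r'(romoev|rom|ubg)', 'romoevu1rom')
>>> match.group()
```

'romoev'

Alternation isn't longest-match — the leftmost alternative that fits at this position is chosen.
Unlike `match`, `search` isn't anchored — it looks for the pattern anywhere in the string.
The match spans [0:6] → 'romoev'.
Captured: group 1 = 'romoev'.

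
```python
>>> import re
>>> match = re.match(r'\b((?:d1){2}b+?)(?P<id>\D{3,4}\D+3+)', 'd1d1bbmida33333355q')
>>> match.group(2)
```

'bmida333333'

The match spans [0:16] → 'd1d1bbmida333333'.
Captured: group 1 = 'd1d1b', group 2 = 'bmida333333'.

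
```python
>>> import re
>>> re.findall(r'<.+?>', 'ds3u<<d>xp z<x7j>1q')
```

Lazy quantifiers expand one character at a time until the remainder of the pattern can match.
Matches: at [4:8] → '<<d>'; at [12:17] → '<x7j>'.
With no groups in the pattern, `findall` gives back each whole match — 2 here.

['<<d>', '<x7j>']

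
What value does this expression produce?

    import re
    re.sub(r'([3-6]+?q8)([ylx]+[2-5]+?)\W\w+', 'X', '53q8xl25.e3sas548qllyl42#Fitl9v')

This matches one or more of a character in [3-6] (lazy), then the literal 'q8' (captured); then one or more of one of [ylx], then one or more of a character in [2-5] (lazy) (captured); then a non-word character; then one or more of a word character.
Matches: at [0:24] → '53q8xl25.e3sas548qllyl42'.
Every occurrence is swapped for 'X'.

'X#Fitl9v'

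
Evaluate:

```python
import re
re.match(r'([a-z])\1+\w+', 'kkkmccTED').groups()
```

('k',)

A backreference is literal: `\1` must see the identical characters the first group matched.
`re.match` only tries the pattern at the start of the string.
The match spans [0:9] → 'kkkmccTED'.
Captured: group 1 = 'k'.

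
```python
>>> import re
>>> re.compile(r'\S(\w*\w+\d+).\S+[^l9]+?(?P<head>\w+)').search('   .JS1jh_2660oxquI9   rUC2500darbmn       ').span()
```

Pattern: a non-whitespace character; then zero or more of a word character, then one or more of a word character, then one or more of a digit (captured); then any character; then one or more of a non-whitespace character; then one or more of any character except [l9] (lazy); then one or more of a word character (captured as 'head').
The match spans [3:36] → '.JS1jh_2660oxquI9   rUC2500darbmn'.

(3, 36)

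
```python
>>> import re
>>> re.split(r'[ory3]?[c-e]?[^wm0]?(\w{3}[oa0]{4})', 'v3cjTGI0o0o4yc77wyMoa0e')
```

['v', 'TGI0o0o', '4yc77wyMoa0e']

The group in the pattern means `split` returns the separators' captures alongside the pieces.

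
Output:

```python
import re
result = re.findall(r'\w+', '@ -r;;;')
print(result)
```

Pattern: one or more of a word character.
Scanning left to right: at [3:4] → 'r'.
With no groups in the pattern, `findall` gives back each whole match — 1 here.

['r']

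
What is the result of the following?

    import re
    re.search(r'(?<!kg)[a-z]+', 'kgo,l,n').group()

A negative assertion filters positions out without eating any characters.
The match spans [0:3] → 'kgo'.

'kgo'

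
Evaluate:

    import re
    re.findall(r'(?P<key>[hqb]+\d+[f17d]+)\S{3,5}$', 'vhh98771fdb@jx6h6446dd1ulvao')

This matches one or more of one of [hqb], then one or more of a digit, then one or more of one of [f17d] (captured as 'key'); then 3 to 5 of a non-whitespace character; then anchored at the end.
Scanning left to right: at [15:28] match 'h6446dd1ulvao', group 1 = 'h6446dd1'.
`findall` collects group 1 from the one match (1 total).

['h6446dd1']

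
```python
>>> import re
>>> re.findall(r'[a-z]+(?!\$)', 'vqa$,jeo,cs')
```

['vq', 'jeo', 'cs']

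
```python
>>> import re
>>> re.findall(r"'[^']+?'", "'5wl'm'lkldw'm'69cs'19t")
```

Since nothing is captured, `findall` lists the 3 matched substrings directly.

["'5wl'", "'lkldw'", "'69cs'"]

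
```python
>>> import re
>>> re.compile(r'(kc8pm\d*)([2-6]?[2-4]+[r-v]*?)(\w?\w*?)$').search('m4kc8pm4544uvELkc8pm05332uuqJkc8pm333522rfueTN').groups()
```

The match spans [2:46] → 'kc8pm4544uvELkc8pm05332uuqJkc8pm333522rfueTN'.
Captured: group 1 = 'kc8pm454', group 2 = '4', group 3 = 'uvELkc8pm05332uuqJkc8pm333522rfueTN'.

('kc8pm454', '4', 'uvELkc8pm05332uuqJkc8pm333522rfueTN')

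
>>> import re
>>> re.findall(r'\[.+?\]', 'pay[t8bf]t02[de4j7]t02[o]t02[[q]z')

A `+?`/`*?`/`{m,n}?` starts at its minimum and grows only as far as needed for what follows to match.
Since nothing is captured, `findall` lists the 4 matched substrings directly.

['[t8bf]', '[de4j7]', '[o]', '[[q]']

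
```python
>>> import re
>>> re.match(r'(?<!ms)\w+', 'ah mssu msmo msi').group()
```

`match` is anchored at position 0; if the pattern doesn't fit there, it returns None.
The match spans [0:2] → 'ah'.

'ah'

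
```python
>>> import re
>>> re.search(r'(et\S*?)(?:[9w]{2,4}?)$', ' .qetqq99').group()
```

'etqq99'

The pattern matches the literal 'et', then zero or more of a non-whitespace character (lazy) (captured); then 2 to 4 of one of [9w] (lazy) (non-capturing group); then anchored at the end.
`re.search` scans for the first position where the pattern succeeds.
The match spans [3:9] → 'etqq99'.
Captured: group 1 = 'etqq'.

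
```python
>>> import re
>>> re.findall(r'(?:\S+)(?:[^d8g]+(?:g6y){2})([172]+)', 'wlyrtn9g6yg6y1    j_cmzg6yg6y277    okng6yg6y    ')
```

['277']

The pattern matches one or more of a non-whitespace character (non-capturing group); then one or more of any character except [d8g], then the literal 'g6y' repeated 2 times (non-capturing group); then one or more of one of [172] (captured).
Scanning left to right: at [0:32] match 'wlyrtn9g6yg6y1    j_cmzg6yg6y277', group 1 = '277'.
One capturing group, so `findall` returns just the captured substring from the one match — 1 in all.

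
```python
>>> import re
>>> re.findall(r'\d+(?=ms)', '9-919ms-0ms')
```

['919', '0']

The lookaround is zero-width — it requires the adjacent text to match without consuming it, so the asserted text isn't part of the match.
Matches: at [2:5] → '919'; at [8:9] → '0'.
`findall` yields the raw match text (2 of them) because the pattern has no groups.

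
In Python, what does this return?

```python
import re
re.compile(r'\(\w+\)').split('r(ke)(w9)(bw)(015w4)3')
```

Splitting on the pattern gives 5 pieces.

['r', '', '', '', '3']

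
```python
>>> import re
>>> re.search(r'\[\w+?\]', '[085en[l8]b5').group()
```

`re.search` tries every starting position until one works.
The match spans [6:10] → '[l8]'.

'[l8]'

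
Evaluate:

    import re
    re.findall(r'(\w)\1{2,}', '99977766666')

After group 1 captures some text, `\1` only succeeds where that same text appears again.
Because there's exactly one group, `findall` drops the full match and keeps group 1 from each hit.

['9', '7', '6']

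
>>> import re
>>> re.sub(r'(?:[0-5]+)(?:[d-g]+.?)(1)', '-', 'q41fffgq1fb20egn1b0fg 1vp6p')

'q-fb-b-vp6p'

Pattern: one or more of a character in [0-5] (non-capturing group); then one or more of a character in [d-g], then optionally any character (non-capturing group); then a literal '1' (captured).
`sub` substitutes '-' at each match site.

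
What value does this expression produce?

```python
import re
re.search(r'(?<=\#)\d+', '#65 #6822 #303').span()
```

(1, 3)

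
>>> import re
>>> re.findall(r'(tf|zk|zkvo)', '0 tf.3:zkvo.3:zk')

['tf', 'zk', 'zk']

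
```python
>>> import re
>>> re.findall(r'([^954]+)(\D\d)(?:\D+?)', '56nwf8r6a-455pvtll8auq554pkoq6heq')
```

[('6nwf8', 'r6'), ('pvtl', 'l8'), ('pko', 'q6')]

The pattern matches one or more of any character except [954] (captured); then a non-digit, then a digit (captured); then one or more of a non-digit (lazy) (non-capturing group).
Scanning left to right: at [1:9] match '6nwf8r6a', groups = ('6nwf8', 'r6'); at [13:20] match 'pvtll8a', groups = ('pvtl', 'l8'); at [25:31] match 'pkoq6h', groups = ('pko', 'q6').
Multiple groups make `findall` return tuples — one 2-tuple for each match.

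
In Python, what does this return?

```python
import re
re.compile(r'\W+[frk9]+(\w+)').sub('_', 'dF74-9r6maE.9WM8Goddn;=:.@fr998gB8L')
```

Each match is replaced by '_'.

'dF74___'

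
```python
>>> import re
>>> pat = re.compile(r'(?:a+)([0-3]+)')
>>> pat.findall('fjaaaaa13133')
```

One capturing group, so `findall` returns just the captured substring from the one match — 1 in all.

['13133']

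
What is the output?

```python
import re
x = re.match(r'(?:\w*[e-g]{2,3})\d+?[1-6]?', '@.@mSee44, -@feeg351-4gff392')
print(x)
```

None

`re.match` won't scan ahead — the pattern has to work from the very first character.
Here position 0 doesn't satisfy it, so the call returns None.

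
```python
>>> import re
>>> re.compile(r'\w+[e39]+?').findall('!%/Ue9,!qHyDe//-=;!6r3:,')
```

['Ue9', 'qHyDe', '6r3']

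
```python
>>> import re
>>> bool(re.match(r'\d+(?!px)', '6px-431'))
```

`match` is anchored at position 0; if the pattern doesn't fit there, it returns None.
Here the string doesn't start with a match, so the call returns None, and `bool(None)` is False.

False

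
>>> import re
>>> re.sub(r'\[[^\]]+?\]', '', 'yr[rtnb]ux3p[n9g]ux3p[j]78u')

Every occurrence is swapped for ''.

'yrux3pux3p78u'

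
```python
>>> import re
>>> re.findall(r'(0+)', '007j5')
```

The pattern matches one or more of a literal '0' (captured).
Matches: at [0:2] match '00', group 1 = '00'.
One capturing group, so `findall` returns just the captured substring from the one match — 1 in all.

['00']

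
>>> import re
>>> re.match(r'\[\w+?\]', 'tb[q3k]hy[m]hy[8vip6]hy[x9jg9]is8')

`re.match` only tries the pattern at the start of the string.
Here the string doesn't start with a match, so the call returns None.

None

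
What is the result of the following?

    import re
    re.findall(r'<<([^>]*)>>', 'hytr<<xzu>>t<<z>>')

['xzu', 'z']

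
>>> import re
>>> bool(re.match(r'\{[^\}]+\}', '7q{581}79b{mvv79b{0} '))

False

With `match`, the pattern is implicitly anchored at the beginning.
Here position 0 doesn't satisfy it, so the call returns None, and `bool(None)` is False.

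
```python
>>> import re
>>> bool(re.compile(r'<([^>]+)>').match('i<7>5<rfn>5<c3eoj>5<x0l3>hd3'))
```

False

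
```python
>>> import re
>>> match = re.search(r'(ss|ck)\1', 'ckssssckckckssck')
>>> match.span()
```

(2, 6)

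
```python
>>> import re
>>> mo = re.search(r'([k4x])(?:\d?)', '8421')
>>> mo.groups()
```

('4',)

Pattern: one of [k4x] (captured); then optionally a digit (non-capturing group).
`re.search` scans for the first position where the pattern succeeds.
The match spans [1:3] → '42'.
Captured: group 1 = '4'.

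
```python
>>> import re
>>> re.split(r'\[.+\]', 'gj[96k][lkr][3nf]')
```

['gj', '']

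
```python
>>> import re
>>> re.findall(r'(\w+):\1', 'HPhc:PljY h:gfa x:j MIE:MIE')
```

['MIE']

`\1` is not a pattern — it's the concrete string captured by group 1, re-applied verbatim.
Walking the string: at [20:27] match 'MIE:MIE', group 1 = 'MIE'.
With a single group, `findall` returns only what that group captured — 1 item.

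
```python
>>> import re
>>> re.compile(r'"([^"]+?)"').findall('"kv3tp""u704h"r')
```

Walking the string: at [0:7] match '"kv3tp"', group 1 = 'kv3tp'; at [7:14] match '"u704h"', group 1 = 'u704h'.
`findall` collects group 1 from each match (2 total).

['kv3tp', 'u704h']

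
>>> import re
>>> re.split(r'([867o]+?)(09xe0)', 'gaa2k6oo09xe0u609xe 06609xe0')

['gaa2k', '6oo', '09xe0', 'u609xe 0', '66', '09xe0', '']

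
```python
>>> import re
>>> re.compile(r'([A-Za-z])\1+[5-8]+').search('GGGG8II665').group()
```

The backreference `\1` re-matches whatever the first group consumed, character for character.
The match spans [0:5] → 'GGGG8'.

'GGGG8'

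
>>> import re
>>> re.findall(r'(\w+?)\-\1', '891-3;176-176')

A backreference is literal: `\1` must see the identical characters the first group matched.
Walking the string: at [6:13] match '176-176', group 1 = '176'.
`findall` collects group 1 from the one match (1 total).

['176']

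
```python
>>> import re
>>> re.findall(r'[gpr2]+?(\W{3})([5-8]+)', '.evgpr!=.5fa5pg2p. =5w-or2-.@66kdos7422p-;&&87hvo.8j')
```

The pattern matches one or more of one of [gpr2] (lazy); then exactly 3 of a non-word character (captured); then one or more of a character in [5-8] (captured).
Multiple groups make `findall` return tuples — one 2-tuple for each match.

[('!=.', '5'), ('. =', '5'), ('-.@', '66')]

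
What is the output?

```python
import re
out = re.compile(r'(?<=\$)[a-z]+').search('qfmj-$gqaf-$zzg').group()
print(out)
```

gqaf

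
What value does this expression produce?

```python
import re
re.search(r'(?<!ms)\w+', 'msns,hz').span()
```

(0, 4)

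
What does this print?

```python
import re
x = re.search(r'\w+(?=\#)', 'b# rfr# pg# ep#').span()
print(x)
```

(0, 1)

The lookaround is zero-width — it requires the adjacent text to match without consuming it, so the asserted text isn't part of the match.
The match spans [0:1] → 'b'.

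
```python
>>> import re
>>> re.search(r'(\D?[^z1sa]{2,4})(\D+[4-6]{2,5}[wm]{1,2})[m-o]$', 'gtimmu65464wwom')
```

The pattern matches optionally a non-digit, then 2 to 4 of any character except [z1sa] (captured); then one or more of a non-digit, then 2 to 5 of a character in [4-6], then 1 to 2 of one of [wm] (captured); then a character in [m-o]; then anchored at the end.
`re.search` tries every starting position until one works.
Here no position works, so the call returns None.

None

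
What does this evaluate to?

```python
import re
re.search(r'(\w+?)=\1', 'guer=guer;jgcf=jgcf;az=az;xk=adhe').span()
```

After group 1 captures some text, `\1` only succeeds where that same text appears again.
The match spans [0:9] → 'guer=guer'.

(0, 9)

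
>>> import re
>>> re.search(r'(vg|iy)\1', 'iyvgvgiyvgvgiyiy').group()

'vgvg'

`\1` is not a pattern — it's the concrete string captured by group 1, re-applied verbatim.
The match spans [2:6] → 'vgvg'.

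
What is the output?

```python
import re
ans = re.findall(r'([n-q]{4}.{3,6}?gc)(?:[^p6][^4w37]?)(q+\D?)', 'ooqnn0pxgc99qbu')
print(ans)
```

[('ooqnn0pxgc', 'qb')]

This matches exactly 4 of a character in [n-q], then 3 to 6 of any character (lazy), then the literal 'gc' (captured); then any character except [p6], then optionally any character except [4w37] (non-capturing group); then one or more of a literal 'q', then optionally a non-digit (captured).
`findall` packs the 2 group values into a tuple for every match.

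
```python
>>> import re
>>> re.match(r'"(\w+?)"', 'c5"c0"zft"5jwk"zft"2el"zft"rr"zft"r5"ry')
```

`re.match` only tries the pattern at the start of the string.
Here position 0 doesn't satisfy it, so the call returns None.

None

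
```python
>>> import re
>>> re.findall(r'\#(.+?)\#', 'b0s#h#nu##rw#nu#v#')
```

['h', '#rw', 'v']

The `?` after the quantifier makes it lazy — it takes as little as possible before letting the rest of the pattern try.
One capturing group, so `findall` returns just the captured substring from each match — 3 in all.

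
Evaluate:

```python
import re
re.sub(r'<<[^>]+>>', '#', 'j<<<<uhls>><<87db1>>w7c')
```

Matches: at [1:11] → '<<<<uhls>>'; at [11:20] → '<<87db1>>'.
`sub` substitutes '#' at each match site.

'j##w7c'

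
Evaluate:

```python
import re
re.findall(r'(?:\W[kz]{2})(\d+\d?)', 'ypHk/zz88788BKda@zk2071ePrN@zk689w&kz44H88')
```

This matches a non-word character, then exactly 2 of one of [kz] (non-capturing group); then one or more of a digit, then optionally a digit (captured).
With a single group, `findall` returns only what that group captured — 4 items.

['88788', '2071', '689', '44']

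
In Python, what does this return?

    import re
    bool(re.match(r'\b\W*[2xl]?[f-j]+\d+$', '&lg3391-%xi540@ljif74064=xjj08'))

False

This matches a word boundary (`\b`, zero-width); then zero or more of a non-word character, then optionally one of [2xl]; then one or more of a character in [f-j], then one or more of a digit; then anchored at the end.
With `match`, the pattern is implicitly anchored at the beginning.
Here position 0 doesn't satisfy it, so the call returns None, and `bool(None)` is False.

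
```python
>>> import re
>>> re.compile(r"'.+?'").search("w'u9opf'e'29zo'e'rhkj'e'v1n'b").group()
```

"'u9opf'"

Lazy quantifiers expand one character at a time until the remainder of the pattern can match.
Unlike `match`, `search` isn't anchored — it looks for the pattern anywhere in the string.
The match spans [1:8] → "'u9opf'".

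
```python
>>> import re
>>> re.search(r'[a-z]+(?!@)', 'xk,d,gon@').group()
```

'xk'

`(?!…)`/`(?<!…)` only lets a position through if the neighbouring text does NOT match; no characters are consumed.
The match spans [0:2] → 'xk'.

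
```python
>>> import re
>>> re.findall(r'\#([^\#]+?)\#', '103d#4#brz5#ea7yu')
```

['4']

Because there's exactly one group, `findall` drops the full match and keeps group 1 from the one hit.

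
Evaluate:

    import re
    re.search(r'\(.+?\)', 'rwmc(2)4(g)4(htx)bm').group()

Lazy quantifiers expand one character at a time until the remainder of the pattern can match.
The match spans [4:7] → '(2)'.

'(2)'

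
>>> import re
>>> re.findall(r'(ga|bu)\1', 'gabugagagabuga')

['ga']

`\1` has to match the exact text group 1 already captured.
Matches: at [4:8] match 'gaga', group 1 = 'ga'.
`findall` collects group 1 from the one match (1 total).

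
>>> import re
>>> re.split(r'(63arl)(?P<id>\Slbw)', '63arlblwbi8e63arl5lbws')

['63arlblwbi8e', '63arl', '5lbw', 's']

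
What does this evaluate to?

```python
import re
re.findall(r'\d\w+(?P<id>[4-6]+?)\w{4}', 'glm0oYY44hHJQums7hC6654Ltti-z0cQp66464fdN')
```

Pattern: a digit, then one or more of a word character; then one or more of a character in [4-6] (lazy) (captured as 'id'); then exactly 4 of a word character.
Matches: at [3:27] match '0oYY44hHJQums7hC6654Ltti', group 1 = '4'; at [29:41] match '0cQp66464fdN', group 1 = '6'.
Because there's exactly one group, `findall` drops the full match and keeps group 1 from each hit.

['4', '6']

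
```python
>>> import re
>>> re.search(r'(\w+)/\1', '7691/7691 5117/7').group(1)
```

'7691'

The match spans [0:9] → '7691/7691'.
Captured: group 1 = '7691'.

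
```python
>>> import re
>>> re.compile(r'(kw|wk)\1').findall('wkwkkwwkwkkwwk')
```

`\1` is not a pattern — it's the concrete string captured by group 1, re-applied verbatim.
Walking the string: at [0:4] match 'wkwk', group 1 = 'wk'; at [6:10] match 'wkwk', group 1 = 'wk'.
One capturing group, so `findall` returns just the captured substring from each match — 2 in all.

['wk', 'wk']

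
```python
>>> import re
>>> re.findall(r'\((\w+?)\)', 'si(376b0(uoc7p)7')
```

Walking the string: at [8:15] match '(uoc7p)', group 1 = 'uoc7p'.
With a single group, `findall` returns only what that group captured — 1 item.

['uoc7p']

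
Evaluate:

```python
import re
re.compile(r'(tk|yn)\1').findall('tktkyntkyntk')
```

['tk']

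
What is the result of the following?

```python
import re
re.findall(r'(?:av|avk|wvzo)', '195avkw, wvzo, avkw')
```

['av', 'wvzo', 'av']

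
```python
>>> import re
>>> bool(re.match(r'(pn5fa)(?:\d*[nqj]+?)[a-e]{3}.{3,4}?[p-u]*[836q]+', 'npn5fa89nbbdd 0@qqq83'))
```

`re.match` only tries the pattern at the start of the string.
Here the pattern fails at index 0, so the call returns None, and `bool(None)` is False.

False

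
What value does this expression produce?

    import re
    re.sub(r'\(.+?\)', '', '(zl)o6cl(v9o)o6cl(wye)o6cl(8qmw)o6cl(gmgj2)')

'o6clo6clo6clo6cl'

Because the quantifier is non-greedy, it stops expanding at the earliest point where the rest of the pattern can succeed.
Matches: at [0:4] → '(zl)'; at [8:13] → '(v9o)'; at [17:22] → '(wye)'; at [26:32] → '(8qmw)'; at [36:43] → '(gmgj2)'.
Each match is replaced by ''.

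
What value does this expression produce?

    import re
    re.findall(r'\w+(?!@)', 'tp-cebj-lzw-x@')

['tp', 'cebj', 'lzw']

The negative lookahead/lookbehind blocks any match where the forbidden context is present.
No capturing groups, so `findall` returns the 3 full match strings.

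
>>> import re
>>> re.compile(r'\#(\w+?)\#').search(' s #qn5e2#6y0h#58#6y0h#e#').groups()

('qn5e2',)

The match spans [3:10] → '#qn5e2#'.
Captured: group 1 = 'qn5e2'.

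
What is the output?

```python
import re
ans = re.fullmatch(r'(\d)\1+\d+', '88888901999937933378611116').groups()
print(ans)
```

('8',)

The match spans [0:26] → '88888901999937933378611116'.
Captured: group 1 = '8'.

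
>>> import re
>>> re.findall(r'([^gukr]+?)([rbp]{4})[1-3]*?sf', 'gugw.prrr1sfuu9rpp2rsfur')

The pattern matches one or more of any character except [gukr] (lazy) (captured); then exactly 4 of one of [rbp] (captured); then zero or more of a character in [1-3] (lazy), then the literal 'sf'.
2 groups means the one result is a tuple of 2 captured strings — 1 here.

[('w.', 'prrr')]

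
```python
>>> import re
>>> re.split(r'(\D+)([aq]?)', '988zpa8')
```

['988', 'zpa', '', '8']

The pattern matches one or more of a non-digit (captured); then optionally one of [aq] (captured).
Matches to split on: at [3:6] → 'zpa'.
Because the pattern has a capturing group, `split` also inserts each captured text between the pieces.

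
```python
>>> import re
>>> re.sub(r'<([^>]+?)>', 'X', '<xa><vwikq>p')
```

'XXp'

Each match is replaced by 'X'.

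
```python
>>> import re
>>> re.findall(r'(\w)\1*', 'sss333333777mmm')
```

['s', '3', '7', 'm']

`\1` is not a pattern — it's the concrete string captured by group 1, re-applied verbatim.
Matches: at [0:3] match 'sss', group 1 = 's'; at [3:9] match '333333', group 1 = '3'; at [9:12] match '777', group 1 = '7'; at [12:15] match 'mmm', group 1 = 'm'.
`findall` collects group 1 from each match (4 total).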